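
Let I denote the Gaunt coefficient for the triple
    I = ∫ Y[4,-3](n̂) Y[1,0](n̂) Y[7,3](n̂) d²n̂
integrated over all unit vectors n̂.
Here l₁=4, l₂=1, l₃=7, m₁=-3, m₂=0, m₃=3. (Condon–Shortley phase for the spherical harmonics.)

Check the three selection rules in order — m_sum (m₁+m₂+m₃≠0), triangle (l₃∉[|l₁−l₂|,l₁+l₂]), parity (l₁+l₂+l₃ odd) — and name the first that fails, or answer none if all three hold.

Σmᵢ = 0  ✓
l₃∈[|l₁−l₂|,l₁+l₂]=[3,5], have l₃=7  ✗
Σlᵢ = 12 ⇒ even

triangle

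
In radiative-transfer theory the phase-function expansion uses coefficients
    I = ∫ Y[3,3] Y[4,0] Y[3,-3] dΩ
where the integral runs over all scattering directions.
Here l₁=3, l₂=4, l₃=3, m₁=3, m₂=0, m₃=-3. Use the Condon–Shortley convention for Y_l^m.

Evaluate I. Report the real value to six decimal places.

Checks pass: Σm=0; 10 even; l₃=3∈[1,7].
(2·3+1)(2·4+1)(2·3+1) = 441
Δ: 4! 2! 4! / 11! → 1/34650
sum: t=1:−1/72 t=2:+1/16 t=3:−1/72 = 5/144
3j²(3 4 3; 0 0 0) = Δ·Π!·Σ² = 2/77  (sign -1)
sum: t=0:+1/1152 = 1/1152
3j²(3 4 3; 3 0 -3) = Δ·Π!·Σ² = 1/154  (sign +1)
combine: 4πI² = 441·2/77·1/154 = 9/121
take √, sign -1: I = -0.07693494

-0.076935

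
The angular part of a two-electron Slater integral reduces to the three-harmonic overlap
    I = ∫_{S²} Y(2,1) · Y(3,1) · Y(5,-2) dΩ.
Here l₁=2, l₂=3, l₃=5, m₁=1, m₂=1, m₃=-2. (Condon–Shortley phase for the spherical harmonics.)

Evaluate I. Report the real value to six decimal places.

Rules hold: Σm=0, L=10 even, 1≤5≤5.
N = 5·7·11 = 385
Δ = 0!·4!·6!/11! = 1/2310
Racah Σ t=0..0: t=0:+1/144 = 1/144
⇒ 3j(2 3 5; 0 0 0)² = 10/231, sgn -1
Racah Σ t=0..0: t=0:+1/288 = 1/288
⇒ 3j(2 3 5; 1 1 -2)² = 1/22, sgn -1
4πI² = N·(3j₀)²·(3jₘ)² = 25/33
I = +1·√(0.757576/4π) = 0.24553200

0.245532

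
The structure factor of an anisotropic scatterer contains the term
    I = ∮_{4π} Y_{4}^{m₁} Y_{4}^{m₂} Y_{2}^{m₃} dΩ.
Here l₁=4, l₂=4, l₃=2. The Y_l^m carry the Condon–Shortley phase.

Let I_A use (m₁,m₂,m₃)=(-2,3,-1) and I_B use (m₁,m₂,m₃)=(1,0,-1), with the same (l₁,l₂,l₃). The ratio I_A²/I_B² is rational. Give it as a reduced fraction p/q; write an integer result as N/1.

35/2

Same 4,4,2: normalisation and zero-m 3j drop out of the ratio.
A: Δ: 6! 2! 2! / 11! → 1/13860; sum: t=5:−1/240 t=6:+1/1440 = -1/288; 3j²(4 4 2; -2 3 -1) = Δ·Π!·Σ² = 5/132  (sign +1)
B: Δ: 6! 2! 2! / 11! → 1/13860; sum: t=2:+1/96 t=3:−1/72 = -1/288; 3j²(4 4 2; 1 0 -1) = Δ·Π!·Σ² = 1/462  (sign +1)
I_A²/I_B² = (5/132)/(1/462) = 35/2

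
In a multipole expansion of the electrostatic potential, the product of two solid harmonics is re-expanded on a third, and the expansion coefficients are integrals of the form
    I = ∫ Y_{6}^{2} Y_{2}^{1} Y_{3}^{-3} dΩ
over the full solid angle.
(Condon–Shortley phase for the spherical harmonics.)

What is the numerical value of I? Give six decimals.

l₃=3 ∉ [4,8] — triangle fails ⇒ I = 0

0.000000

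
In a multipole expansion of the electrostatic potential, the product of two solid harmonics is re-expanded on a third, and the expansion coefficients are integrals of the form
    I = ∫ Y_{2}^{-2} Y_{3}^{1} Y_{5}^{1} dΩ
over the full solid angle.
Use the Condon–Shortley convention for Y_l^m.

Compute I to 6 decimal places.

Rules hold: Σm=0, L=10 even, 1≤5≤5.
N = 5·7·11 = 385
Δ = 0!·4!·6!/11! = 1/2310
Racah Σ t=0..0: t=0:+1/144 = 1/144
⇒ 3j(2 3 5; 0 0 0)² = 10/231, sgn -1
Racah Σ t=0..0: t=0:+1/1152 = 1/1152
⇒ 3j(2 3 5; -2 1 1)² = 1/154, sgn +1
4πI² = N·(3j₀)²·(3jₘ)² = 25/231
I = -1·√(0.108225/4π) = -0.09280237

-0.092802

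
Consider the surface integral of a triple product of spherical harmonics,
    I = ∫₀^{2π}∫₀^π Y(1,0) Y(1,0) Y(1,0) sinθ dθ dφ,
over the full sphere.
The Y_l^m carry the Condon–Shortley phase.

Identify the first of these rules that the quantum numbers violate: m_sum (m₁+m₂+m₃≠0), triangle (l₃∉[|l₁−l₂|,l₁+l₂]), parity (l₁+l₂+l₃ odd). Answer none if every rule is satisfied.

Σmᵢ = 0  ✓
l₃∈[|l₁−l₂|,l₁+l₂]=[0,2], have l₃=1  ✓
Σlᵢ = 3 ⇒ odd  ✗

parity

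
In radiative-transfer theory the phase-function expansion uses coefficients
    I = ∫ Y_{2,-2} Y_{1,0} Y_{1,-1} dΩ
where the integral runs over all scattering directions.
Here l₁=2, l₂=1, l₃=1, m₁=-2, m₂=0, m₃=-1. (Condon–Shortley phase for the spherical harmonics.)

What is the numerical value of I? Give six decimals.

0.000000

Σmᵢ = -3 ≠ 0, so the φ-integral vanishes; I = 0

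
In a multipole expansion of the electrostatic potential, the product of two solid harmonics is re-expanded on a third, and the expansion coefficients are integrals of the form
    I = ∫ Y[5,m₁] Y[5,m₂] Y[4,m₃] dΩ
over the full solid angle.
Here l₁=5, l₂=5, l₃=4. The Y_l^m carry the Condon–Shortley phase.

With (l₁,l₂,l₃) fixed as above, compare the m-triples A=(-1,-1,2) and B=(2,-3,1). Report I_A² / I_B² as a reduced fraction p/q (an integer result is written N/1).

4/3

Same 5,5,4: normalisation and zero-m 3j drop out of the ratio.
A: Δ: 6! 4! 4! / 15! → 1/3153150; sum: t=2:+1/4608 t=3:−1/1296 t=4:+1/4608 = -7/20736; 3j²(5 5 4; -1 -1 2) = Δ·Π!·Σ² = 20/1287  (sign -1)
B: Δ: 6! 4! 4! / 15! → 1/3153150; sum: t=0:+1/17280 t=1:−1/2880 t=2:+1/6912 = -1/6912; 3j²(5 5 4; 2 -3 1) = Δ·Π!·Σ² = 5/429  (sign +1)
I_A²/I_B² = (20/1287)/(5/429) = 4/3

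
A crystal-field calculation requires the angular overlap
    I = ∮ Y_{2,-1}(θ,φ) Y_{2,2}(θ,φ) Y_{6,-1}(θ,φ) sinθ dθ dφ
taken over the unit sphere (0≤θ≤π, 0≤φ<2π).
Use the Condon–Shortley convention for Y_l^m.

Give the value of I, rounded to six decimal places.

0.000000

l₃=6 ∉ [0,4] — triangle fails ⇒ I = 0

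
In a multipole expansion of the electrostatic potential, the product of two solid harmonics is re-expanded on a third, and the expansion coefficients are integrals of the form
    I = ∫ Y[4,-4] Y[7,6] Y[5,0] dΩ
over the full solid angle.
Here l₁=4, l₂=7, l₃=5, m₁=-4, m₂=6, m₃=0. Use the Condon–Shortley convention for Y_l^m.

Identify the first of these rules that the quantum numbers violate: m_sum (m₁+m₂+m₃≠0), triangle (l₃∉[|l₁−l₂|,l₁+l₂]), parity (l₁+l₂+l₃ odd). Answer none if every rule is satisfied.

m_sum

Σmᵢ = 2  ✗
l₃∈[|l₁−l₂|,l₁+l₂]=[3,11], have l₃=5
Σlᵢ = 16 ⇒ even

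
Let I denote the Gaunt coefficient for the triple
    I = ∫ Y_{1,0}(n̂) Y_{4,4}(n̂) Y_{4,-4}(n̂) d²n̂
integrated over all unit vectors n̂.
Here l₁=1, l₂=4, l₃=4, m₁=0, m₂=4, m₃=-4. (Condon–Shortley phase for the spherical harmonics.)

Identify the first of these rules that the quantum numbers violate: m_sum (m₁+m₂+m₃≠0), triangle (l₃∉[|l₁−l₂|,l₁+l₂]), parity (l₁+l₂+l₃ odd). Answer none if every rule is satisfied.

parity

m₁+m₂+m₃ = 0 + 4 − 4 = 0  ✓
triangle: |1−4|=3 ≤ l₃=4 ≤ 1+4=5  ✓
parity: l₁+l₂+l₃ = 9 is odd  ✗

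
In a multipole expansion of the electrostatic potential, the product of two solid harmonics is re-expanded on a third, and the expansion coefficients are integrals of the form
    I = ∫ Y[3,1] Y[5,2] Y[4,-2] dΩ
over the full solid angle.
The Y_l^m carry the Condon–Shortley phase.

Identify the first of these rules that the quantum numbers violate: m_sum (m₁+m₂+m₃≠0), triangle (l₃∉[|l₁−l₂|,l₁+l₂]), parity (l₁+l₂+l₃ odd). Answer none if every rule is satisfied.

m_sum

Σmᵢ = 1  ✗
l₃∈[|l₁−l₂|,l₁+l₂]=[2,8], have l₃=4
Σlᵢ = 12 ⇒ even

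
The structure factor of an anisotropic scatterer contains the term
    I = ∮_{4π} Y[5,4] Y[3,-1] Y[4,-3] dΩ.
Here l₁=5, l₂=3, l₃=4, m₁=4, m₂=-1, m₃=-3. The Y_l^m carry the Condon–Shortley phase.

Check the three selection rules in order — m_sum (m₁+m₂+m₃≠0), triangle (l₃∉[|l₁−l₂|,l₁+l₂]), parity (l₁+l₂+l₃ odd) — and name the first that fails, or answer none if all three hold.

Σmᵢ = 0  ✓
l₃∈[|l₁−l₂|,l₁+l₂]=[2,8], have l₃=4  ✓
Σlᵢ = 12 ⇒ even  ✓

none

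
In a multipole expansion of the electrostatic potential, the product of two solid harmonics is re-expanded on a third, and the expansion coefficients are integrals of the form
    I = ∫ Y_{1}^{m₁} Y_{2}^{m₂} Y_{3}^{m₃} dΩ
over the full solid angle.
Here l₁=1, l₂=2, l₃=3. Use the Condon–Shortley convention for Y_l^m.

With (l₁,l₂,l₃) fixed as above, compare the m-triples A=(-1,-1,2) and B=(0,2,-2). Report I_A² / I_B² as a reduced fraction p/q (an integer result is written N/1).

Same 1,2,3: normalisation and zero-m 3j drop out of the ratio.
A: Δ: 0! 2! 4! / 7! → 1/105; sum: t=0:+1/12 = 1/12; 3j²(1 2 3; -1 -1 2) = Δ·Π!·Σ² = 2/21  (sign -1)
B: Δ: 0! 2! 4! / 7! → 1/105; sum: t=0:+1/24 = 1/24; 3j²(1 2 3; 0 2 -2) = Δ·Π!·Σ² = 1/21  (sign -1)
I_A²/I_B² = (2/21)/(1/21) = 2/1

2/1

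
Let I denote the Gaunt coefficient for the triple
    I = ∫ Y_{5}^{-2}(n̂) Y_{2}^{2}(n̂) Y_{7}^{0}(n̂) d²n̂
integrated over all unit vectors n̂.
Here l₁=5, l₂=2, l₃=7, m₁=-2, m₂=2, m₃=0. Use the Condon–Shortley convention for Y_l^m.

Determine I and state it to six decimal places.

0.067042

Rules hold: Σm=0, L=14 even, 3≤7≤7.
N = 11·5·15 = 825
Δ = 0!·10!·4!/15! = 1/15015
Racah Σ t=0..0: t=0:+1/57600 = 1/57600
⇒ 3j(5 2 7; 0 0 0)² = 21/715, sgn -1
Racah Σ t=0..0: t=0:+1/725760 = 1/725760
⇒ 3j(5 2 7; -2 2 0)² = 1/429, sgn -1
4πI² = N·(3j₀)²·(3jₘ)² = 105/1859
I = +1·√(0.056482/4π) = 0.06704247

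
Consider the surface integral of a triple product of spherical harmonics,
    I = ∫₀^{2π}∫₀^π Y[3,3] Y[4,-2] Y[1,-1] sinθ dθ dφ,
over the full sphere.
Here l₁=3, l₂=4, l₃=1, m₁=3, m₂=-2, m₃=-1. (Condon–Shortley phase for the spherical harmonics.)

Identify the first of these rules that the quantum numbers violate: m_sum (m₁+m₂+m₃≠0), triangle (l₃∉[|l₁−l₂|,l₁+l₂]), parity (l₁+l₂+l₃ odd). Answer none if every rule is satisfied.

azimuthal sum: 3 − 2 − 1 = 0  ✓
1 ≤ 1 ≤ 7 (triangle on l)  ✓
L = 3 + 4 + 1 = 8 (even)  ✓

none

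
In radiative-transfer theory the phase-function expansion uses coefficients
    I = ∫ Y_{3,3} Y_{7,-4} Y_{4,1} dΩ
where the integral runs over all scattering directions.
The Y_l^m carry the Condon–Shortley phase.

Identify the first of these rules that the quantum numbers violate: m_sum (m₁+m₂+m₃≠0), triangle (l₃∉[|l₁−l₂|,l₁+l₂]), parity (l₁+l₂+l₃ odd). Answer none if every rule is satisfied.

none

azimuthal sum: 3 − 4 + 1 = 0  ✓
4 ≤ 4 ≤ 10 (triangle on l)  ✓
L = 3 + 7 + 4 = 14 (even)  ✓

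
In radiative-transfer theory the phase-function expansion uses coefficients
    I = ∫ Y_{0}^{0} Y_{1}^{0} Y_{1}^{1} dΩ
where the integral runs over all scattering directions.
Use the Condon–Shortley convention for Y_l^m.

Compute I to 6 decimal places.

Σmᵢ = 1 ≠ 0, so the φ-integral vanishes; I = 0

0.000000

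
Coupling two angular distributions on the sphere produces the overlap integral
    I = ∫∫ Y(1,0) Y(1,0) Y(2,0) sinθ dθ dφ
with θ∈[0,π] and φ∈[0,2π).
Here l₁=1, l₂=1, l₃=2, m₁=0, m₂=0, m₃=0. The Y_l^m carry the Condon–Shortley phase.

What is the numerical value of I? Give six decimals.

0.252313

Checks pass: Σm=0; 4 even; l₃=2∈[0,2].
(2·1+1)(2·1+1)(2·2+1) = 45
Δ: 0! 2! 2! / 5! → 1/30
sum: t=0:+1/1 = 1/1
3j²(1 1 2; 0 0 0) = Δ·Π!·Σ² = 2/15  (sign +1)
(m-triple is (0,0,0) — same symbol as above.)
combine: 4πI² = 45·2/15·2/15 = 4/5
take √, sign +1: I = 0.25231325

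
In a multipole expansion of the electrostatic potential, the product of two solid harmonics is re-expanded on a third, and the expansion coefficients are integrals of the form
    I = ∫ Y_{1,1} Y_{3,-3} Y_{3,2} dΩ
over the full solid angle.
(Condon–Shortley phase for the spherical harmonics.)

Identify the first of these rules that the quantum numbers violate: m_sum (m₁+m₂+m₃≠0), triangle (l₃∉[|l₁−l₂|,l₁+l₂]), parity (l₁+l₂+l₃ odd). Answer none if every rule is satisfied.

Σmᵢ = 0  ✓
l₃∈[|l₁−l₂|,l₁+l₂]=[2,4], have l₃=3  ✓
Σlᵢ = 7 ⇒ odd  ✗

parity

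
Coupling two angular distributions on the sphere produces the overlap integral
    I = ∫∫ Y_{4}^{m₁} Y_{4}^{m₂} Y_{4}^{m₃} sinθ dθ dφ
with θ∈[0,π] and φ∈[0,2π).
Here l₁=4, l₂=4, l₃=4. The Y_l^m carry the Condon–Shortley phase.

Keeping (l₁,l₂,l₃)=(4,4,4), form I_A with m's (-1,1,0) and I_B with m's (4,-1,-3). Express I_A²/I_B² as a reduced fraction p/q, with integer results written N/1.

l's match ⇒ only the (l;m) 3-j factors differ between A and B.
A: triangle coeff Δ(4,4,4) = 1/450450; Σ_t [1,4]: t=1:−1/3456 t=2:+1/144 t=3:−1/96 t=4:+1/864 = -1/384; (3j)²=9/2002 [(4 4 4; -1 1 0)], sign=-1
B: triangle coeff Δ(4,4,4) = 1/450450; Σ_t [0,0]: t=0:+1/3456 = 1/3456; (3j)²=35/1287 [(4 4 4; 4 -1 -3)], sign=-1
I_A²/I_B² = (9/2002)/(35/1287) = 81/490

81/490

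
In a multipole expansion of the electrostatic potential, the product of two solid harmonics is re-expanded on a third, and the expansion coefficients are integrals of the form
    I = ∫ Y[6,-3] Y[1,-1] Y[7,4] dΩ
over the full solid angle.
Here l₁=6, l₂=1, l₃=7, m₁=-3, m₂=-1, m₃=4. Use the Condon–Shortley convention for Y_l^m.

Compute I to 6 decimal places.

0.259489

Checks pass: Σm=0; 14 even; l₃=7∈[5,7].
(2·6+1)(2·1+1)(2·7+1) = 585
Δ: 0! 12! 2! / 15! → 1/1365
sum: t=0:+1/518400 = 1/518400
3j²(6 1 7; 0 0 0) = Δ·Π!·Σ² = 7/195  (sign -1)
sum: t=0:+1/4354560 = 1/4354560
3j²(6 1 7; -3 -1 4) = Δ·Π!·Σ² = 11/273  (sign -1)
combine: 4πI² = 585·7/195·11/273 = 11/13
take √, sign +1: I = 0.25948947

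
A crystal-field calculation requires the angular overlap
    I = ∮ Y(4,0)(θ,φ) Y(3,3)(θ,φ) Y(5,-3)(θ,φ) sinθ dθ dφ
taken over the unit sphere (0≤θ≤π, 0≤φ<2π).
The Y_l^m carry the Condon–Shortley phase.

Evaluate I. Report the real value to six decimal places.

0.196280

Checks pass: Σm=0; 12 even; l₃=5∈[1,7].
(2·4+1)(2·3+1)(2·5+1) = 693
Δ: 2! 6! 4! / 13! → 1/180180
sum: t=0:+1/576 t=1:−1/144 t=2:+1/576 = -1/288
3j²(4 3 5; 0 0 0) = Δ·Π!·Σ² = 20/1001  (sign +1)
sum: t=2:+1/2304 = 1/2304
3j²(4 3 5; 0 3 -3) = Δ·Π!·Σ² = 5/143  (sign +1)
combine: 4πI² = 693·20/1001·5/143 = 900/1859
take √, sign +1: I = 0.19628026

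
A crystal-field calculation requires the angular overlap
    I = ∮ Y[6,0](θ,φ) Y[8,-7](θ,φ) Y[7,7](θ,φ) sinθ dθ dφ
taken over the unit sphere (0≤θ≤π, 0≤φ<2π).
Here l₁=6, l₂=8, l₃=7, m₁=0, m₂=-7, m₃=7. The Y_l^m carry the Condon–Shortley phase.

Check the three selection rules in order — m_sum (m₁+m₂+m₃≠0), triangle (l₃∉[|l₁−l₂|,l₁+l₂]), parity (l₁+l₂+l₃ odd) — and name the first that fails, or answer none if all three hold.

parity

Σmᵢ = 0  ✓
l₃∈[|l₁−l₂|,l₁+l₂]=[2,14], have l₃=7  ✓
Σlᵢ = 21 ⇒ odd  ✗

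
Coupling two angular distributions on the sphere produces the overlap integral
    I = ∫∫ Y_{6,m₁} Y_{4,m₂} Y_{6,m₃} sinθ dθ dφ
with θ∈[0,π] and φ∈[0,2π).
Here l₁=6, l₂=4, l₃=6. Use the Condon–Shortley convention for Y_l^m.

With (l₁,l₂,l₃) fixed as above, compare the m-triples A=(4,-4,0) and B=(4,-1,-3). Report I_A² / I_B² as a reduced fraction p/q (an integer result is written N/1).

10/3

l's match ⇒ only the (l;m) 3-j factors differ between A and B.
A: triangle coeff Δ(6,4,6) = 1/15315300; Σ_t [0,0]: t=0:+1/829440 = 1/829440; (3j)²=35/2431 [(6 4 6; 4 -4 0)], sign=+1
B: triangle coeff Δ(6,4,6) = 1/15315300; Σ_t [0,2]: t=0:+1/207360 t=1:−1/120960 t=2:+1/967680 = -1/414720; (3j)²=21/4862 [(6 4 6; 4 -1 -3)], sign=+1
I_A²/I_B² = (35/2431)/(21/4862) = 10/3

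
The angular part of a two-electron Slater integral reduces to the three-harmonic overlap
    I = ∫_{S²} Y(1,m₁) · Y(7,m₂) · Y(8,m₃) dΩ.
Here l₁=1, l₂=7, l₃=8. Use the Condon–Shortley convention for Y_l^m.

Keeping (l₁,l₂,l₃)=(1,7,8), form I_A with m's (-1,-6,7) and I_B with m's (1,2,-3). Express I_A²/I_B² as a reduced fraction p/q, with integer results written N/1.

l's match ⇒ only the (l;m) 3-j factors differ between A and B.
A: triangle coeff Δ(1,7,8) = 1/2040; Σ_t [0,0]: t=0:+1/12454041600 = 1/12454041600; (3j)²=7/136 [(1 7 8; -1 -6 7)], sign=-1
B: triangle coeff Δ(1,7,8) = 1/2040; Σ_t [0,0]: t=0:+1/87091200 = 1/87091200; (3j)²=11/408 [(1 7 8; 1 2 -3)], sign=-1
I_A²/I_B² = (7/136)/(11/408) = 21/11

21/11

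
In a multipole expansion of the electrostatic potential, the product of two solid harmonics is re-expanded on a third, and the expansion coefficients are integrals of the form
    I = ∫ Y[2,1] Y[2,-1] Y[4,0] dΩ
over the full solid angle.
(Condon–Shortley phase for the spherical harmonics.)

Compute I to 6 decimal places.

0.161197

Rules hold: Σm=0, L=8 even, 0≤4≤4.
N = 5·5·9 = 225
Δ = 0!·4!·4!/9! = 1/630
Racah Σ t=0..0: t=0:+1/16 = 1/16
⇒ 3j(2 2 4; 0 0 0)² = 2/35, sgn +1
Racah Σ t=0..0: t=0:+1/36 = 1/36
⇒ 3j(2 2 4; 1 -1 0)² = 8/315, sgn +1
4πI² = N·(3j₀)²·(3jₘ)² = 16/49
I = +1·√(0.326531/4π) = 0.16119702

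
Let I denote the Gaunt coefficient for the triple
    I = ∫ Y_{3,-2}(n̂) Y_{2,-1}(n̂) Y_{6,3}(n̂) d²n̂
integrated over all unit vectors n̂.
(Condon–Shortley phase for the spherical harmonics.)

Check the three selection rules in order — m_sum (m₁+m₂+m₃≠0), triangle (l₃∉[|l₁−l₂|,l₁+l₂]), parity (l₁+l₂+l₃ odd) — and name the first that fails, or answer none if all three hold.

triangle

Σmᵢ = 0  ✓
l₃∈[|l₁−l₂|,l₁+l₂]=[1,5], have l₃=6  ✗
Σlᵢ = 11 ⇒ odd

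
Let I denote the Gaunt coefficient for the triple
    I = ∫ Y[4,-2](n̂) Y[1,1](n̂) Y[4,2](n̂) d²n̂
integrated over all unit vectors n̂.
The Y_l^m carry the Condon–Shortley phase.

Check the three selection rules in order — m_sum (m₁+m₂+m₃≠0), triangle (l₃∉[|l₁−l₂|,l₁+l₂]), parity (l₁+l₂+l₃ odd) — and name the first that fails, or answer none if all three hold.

m₁+m₂+m₃ = -2 + 1 + 2 = 1  ✗
triangle: |4−1|=3 ≤ l₃=4 ≤ 4+1=5
parity: l₁+l₂+l₃ = 9 is odd

m_sum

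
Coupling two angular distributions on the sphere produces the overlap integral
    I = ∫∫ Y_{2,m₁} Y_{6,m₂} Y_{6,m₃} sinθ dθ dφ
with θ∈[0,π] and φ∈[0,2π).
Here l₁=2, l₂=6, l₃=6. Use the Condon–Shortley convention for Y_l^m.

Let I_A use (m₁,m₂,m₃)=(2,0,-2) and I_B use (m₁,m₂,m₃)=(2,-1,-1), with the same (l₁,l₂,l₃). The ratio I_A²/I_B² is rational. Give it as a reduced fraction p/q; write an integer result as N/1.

Same 2,6,6: normalisation and zero-m 3j drop out of the ratio.
A: Δ: 2! 2! 10! / 15! → 1/90090; sum: t=0:+1/69120 = 1/69120; 3j²(2 6 6; 2 0 -2) = Δ·Π!·Σ² = 4/143  (sign +1)
B: Δ: 2! 2! 10! / 15! → 1/90090; sum: t=0:+1/57600 = 1/57600; 3j²(2 6 6; 2 -1 -1) = Δ·Π!·Σ² = 21/715  (sign -1)
I_A²/I_B² = (4/143)/(21/715) = 20/21

20/21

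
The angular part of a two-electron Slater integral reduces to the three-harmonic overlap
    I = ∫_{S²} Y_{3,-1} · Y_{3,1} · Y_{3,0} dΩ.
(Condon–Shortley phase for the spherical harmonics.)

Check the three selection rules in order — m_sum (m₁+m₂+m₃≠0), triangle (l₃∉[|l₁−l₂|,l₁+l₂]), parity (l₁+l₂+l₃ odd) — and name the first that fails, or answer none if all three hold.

parity

Σmᵢ = 0  ✓
l₃∈[|l₁−l₂|,l₁+l₂]=[0,6], have l₃=3  ✓
Σlᵢ = 9 ⇒ odd  ✗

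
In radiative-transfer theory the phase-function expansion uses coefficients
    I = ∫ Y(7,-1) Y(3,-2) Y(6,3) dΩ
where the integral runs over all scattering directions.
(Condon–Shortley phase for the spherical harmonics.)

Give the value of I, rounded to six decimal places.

Checks pass: Σm=0; 16 even; l₃=6∈[4,10].
(2·7+1)(2·3+1)(2·6+1) = 1365
Δ: 4! 10! 2! / 17! → 1/2042040
sum: t=1:−1/207360 t=2:+1/57600 t=3:−1/207360 = 1/129600
3j²(7 3 6; 0 0 0) = Δ·Π!·Σ² = 168/12155  (sign +1)
sum: t=0:+1/1935360 t=1:−1/362880 = -13/5806080
3j²(7 3 6; -1 -2 3) = Δ·Π!·Σ² = 195/10472  (sign +1)
combine: 4πI² = 1365·168/12155·195/10472 = 12285/34969
take √, sign +1: I = 0.16720184

0.167202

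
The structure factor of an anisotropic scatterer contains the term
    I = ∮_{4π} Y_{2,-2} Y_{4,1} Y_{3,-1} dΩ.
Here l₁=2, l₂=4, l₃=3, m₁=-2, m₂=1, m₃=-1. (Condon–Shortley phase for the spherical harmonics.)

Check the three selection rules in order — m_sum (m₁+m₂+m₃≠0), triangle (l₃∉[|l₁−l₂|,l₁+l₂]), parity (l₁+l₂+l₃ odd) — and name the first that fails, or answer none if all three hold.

azimuthal sum: -2 + 1 − 1 = -2  ✗
2 ≤ 3 ≤ 6 (triangle on l)
L = 2 + 4 + 3 = 9 (odd)

m_sum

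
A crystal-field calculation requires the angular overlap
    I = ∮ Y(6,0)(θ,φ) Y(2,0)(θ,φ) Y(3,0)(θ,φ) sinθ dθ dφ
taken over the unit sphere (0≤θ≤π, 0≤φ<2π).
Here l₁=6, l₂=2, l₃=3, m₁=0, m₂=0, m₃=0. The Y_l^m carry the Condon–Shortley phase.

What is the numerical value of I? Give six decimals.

0.000000

triangle: need 4≤l₃≤8, have 3; I=0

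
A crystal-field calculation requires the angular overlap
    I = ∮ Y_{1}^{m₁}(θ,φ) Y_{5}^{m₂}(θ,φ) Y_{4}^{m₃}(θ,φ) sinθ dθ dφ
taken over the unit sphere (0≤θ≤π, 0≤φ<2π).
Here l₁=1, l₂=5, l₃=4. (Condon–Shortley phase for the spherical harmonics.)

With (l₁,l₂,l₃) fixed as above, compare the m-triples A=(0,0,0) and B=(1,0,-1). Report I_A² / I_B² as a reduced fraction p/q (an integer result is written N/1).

l's match ⇒ only the (l;m) 3-j factors differ between A and B.
A: triangle coeff Δ(1,5,4) = 1/495; Σ_t [1,1]: t=1:−1/576 = -1/576; (3j)²=5/99 [(1 5 4; 0 0 0)], sign=-1
B: triangle coeff Δ(1,5,4) = 1/495; Σ_t [0,0]: t=0:+1/1440 = 1/1440; (3j)²=2/99 [(1 5 4; 1 0 -1)], sign=-1
I_A²/I_B² = (5/99)/(2/99) = 5/2

5/2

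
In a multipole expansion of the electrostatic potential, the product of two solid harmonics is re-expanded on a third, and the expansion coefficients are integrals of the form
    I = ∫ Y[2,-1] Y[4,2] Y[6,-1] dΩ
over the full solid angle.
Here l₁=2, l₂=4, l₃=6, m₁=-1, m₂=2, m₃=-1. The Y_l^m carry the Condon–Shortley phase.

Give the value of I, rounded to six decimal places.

Rules hold: Σm=0, L=12 even, 2≤6≤6.
N = 5·9·13 = 585
Δ = 0!·4!·8!/13! = 1/6435
Racah Σ t=0..0: t=0:+1/2304 = 1/2304
⇒ 3j(2 4 6; 0 0 0)² = 5/143, sgn +1
Racah Σ t=0..0: t=0:+1/8640 = 1/8640
⇒ 3j(2 4 6; -1 2 -1)² = 14/1287, sgn -1
4πI² = N·(3j₀)²·(3jₘ)² = 350/1573
I = -1·√(0.222505/4π) = -0.13306527

-0.133065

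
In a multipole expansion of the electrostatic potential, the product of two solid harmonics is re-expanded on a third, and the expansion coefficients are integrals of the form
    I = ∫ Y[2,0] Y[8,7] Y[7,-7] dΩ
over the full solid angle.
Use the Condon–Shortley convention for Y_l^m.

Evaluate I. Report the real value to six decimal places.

0.000000

L=17 odd ⇒ parity kills the (l;000) factor ⇒ I = 0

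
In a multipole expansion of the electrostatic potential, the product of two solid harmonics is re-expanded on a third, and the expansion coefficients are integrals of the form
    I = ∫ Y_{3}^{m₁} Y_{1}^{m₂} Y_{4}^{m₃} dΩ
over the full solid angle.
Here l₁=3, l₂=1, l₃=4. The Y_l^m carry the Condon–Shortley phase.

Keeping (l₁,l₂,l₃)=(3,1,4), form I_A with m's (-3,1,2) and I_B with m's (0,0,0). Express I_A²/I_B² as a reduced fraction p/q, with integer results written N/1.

l's match ⇒ only the (l;m) 3-j factors differ between A and B.
A: triangle coeff Δ(3,1,4) = 1/252; Σ_t [0,0]: t=0:+1/1440 = 1/1440; (3j)²=1/252 [(3 1 4; -3 1 2)], sign=+1
B: triangle coeff Δ(3,1,4) = 1/252; Σ_t [0,0]: t=0:+1/36 = 1/36; (3j)²=4/63 [(3 1 4; 0 0 0)], sign=+1
I_A²/I_B² = (1/252)/(4/63) = 1/16

1/16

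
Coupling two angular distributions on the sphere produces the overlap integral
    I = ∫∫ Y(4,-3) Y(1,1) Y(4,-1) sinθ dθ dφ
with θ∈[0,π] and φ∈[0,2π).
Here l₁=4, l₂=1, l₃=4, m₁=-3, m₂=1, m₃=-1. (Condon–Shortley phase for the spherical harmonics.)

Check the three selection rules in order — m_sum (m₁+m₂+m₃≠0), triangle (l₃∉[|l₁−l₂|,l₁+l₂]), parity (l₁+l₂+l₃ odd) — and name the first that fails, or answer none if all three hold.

m_sum

Σmᵢ = -3  ✗
l₃∈[|l₁−l₂|,l₁+l₂]=[3,5], have l₃=4
Σlᵢ = 9 ⇒ odd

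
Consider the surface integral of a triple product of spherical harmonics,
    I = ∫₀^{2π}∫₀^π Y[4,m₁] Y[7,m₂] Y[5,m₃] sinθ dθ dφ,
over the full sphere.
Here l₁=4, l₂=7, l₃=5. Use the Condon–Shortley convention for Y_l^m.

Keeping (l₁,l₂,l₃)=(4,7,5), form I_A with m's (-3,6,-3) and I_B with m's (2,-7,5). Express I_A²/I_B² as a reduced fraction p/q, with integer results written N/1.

Same 4,7,5: normalisation and zero-m 3j drop out of the ratio.
A: Δ: 6! 2! 8! / 17! → 1/6126120; sum: t=5:−1/9676800 t=6:+1/3628800 = 1/5806080; 3j²(4 7 5; -3 6 -3) = Δ·Π!·Σ² = 5/408  (sign +1)
B: Δ: 6! 2! 8! / 17! → 1/6126120; sum: t=0:+1/58060800 = 1/58060800; 3j²(4 7 5; 2 -7 5) = Δ·Π!·Σ² = 3/136  (sign +1)
I_A²/I_B² = (5/408)/(3/136) = 5/9

5/9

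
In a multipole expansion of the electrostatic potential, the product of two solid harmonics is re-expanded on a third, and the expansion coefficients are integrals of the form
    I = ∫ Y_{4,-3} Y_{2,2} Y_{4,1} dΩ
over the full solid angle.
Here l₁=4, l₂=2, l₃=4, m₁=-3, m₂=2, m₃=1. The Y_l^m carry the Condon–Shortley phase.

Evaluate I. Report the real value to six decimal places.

0.159270

m-sum 0 ✓  L=10 even ✓  2≤4≤6 ✓
Π(2lᵢ+1) = 9×5×9 = 405
triangle coeff Δ(4,2,4) = 1/13860
Σ_t [0,2]: t=0:+1/192 t=1:−1/36 t=2:+1/192 = -5/288
(3j)²=20/693 [(4 2 4; 0 0 0)], sign=-1
Σ_t [2,2]: t=2:+1/480 = 1/480
(3j)²=3/110 [(4 2 4; -3 2 1)], sign=-1
⇒ 4πI² = 270/847
I = (+1)√(270/847/(4π)) = 0.15927046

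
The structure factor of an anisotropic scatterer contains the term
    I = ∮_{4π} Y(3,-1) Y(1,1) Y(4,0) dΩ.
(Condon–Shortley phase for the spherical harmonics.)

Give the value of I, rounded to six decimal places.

m-sum 0 ✓  L=8 even ✓  2≤4≤4 ✓
Π(2lᵢ+1) = 7×3×9 = 189
triangle coeff Δ(3,1,4) = 1/252
Σ_t [0,0]: t=0:+1/36 = 1/36
(3j)²=4/63 [(3 1 4; 0 0 0)], sign=+1
Σ_t [0,0]: t=0:+1/96 = 1/96
(3j)²=1/42 [(3 1 4; -1 1 0)], sign=+1
⇒ 4πI² = 2/7
I = (+1)√(2/7/(4π)) = 0.15078601

0.150786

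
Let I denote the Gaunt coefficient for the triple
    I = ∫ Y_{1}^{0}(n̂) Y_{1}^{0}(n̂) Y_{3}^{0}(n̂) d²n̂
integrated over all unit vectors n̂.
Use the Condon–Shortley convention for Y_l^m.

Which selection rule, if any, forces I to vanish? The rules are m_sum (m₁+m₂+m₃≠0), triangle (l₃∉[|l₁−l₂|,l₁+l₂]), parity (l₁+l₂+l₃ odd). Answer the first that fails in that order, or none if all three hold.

Σmᵢ = 0  ✓
l₃∈[|l₁−l₂|,l₁+l₂]=[0,2], have l₃=3  ✗
Σlᵢ = 5 ⇒ odd

triangle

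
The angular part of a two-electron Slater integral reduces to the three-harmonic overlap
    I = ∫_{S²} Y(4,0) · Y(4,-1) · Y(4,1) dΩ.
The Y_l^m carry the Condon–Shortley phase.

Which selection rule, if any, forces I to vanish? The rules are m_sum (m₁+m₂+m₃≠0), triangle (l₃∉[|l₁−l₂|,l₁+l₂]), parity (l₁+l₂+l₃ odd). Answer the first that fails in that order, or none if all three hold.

none

m₁+m₂+m₃ = 0 − 1 + 1 = 0  ✓
triangle: |4−4|=0 ≤ l₃=4 ≤ 4+4=8  ✓
parity: l₁+l₂+l₃ = 12 is even  ✓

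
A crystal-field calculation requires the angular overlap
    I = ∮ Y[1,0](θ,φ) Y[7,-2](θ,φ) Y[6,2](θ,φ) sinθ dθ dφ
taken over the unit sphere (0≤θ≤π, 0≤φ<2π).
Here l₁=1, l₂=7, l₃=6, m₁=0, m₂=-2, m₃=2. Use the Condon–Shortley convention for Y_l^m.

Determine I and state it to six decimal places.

0.234717

Checks pass: Σm=0; 14 even; l₃=6∈[6,8].
(2·1+1)(2·7+1)(2·6+1) = 585
Δ: 2! 0! 12! / 15! → 1/1365
sum: t=1:−1/518400 = -1/518400
3j²(1 7 6; 0 0 0) = Δ·Π!·Σ² = 7/195  (sign -1)
sum: t=1:−1/967680 = -1/967680
3j²(1 7 6; 0 -2 2) = Δ·Π!·Σ² = 3/91  (sign -1)
combine: 4πI² = 585·7/195·3/91 = 9/13
take √, sign +1: I = 0.23471705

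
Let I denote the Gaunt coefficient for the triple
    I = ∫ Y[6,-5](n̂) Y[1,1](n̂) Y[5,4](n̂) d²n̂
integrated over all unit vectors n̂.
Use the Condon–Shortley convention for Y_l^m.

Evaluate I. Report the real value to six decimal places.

-0.303018

Checks pass: Σm=0; 12 even; l₃=5∈[5,7].
(2·6+1)(2·1+1)(2·5+1) = 429
Δ: 2! 10! 0! / 13! → 1/858
sum: t=1:−1/14400 = -1/14400
3j²(6 1 5; 0 0 0) = Δ·Π!·Σ² = 6/143  (sign +1)
sum: t=2:+1/725760 = 1/725760
3j²(6 1 5; -5 1 4) = Δ·Π!·Σ² = 5/78  (sign -1)
combine: 4πI² = 429·6/143·5/78 = 15/13
take √, sign -1: I = -0.30301841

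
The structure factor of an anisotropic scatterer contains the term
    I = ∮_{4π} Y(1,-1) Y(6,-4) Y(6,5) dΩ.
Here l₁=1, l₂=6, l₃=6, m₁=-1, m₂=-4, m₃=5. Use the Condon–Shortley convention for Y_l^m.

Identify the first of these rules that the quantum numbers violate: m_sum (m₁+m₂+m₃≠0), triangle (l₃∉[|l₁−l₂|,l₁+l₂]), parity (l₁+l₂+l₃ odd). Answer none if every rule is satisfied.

m₁+m₂+m₃ = -1 − 4 + 5 = 0  ✓
triangle: |1−6|=5 ≤ l₃=6 ≤ 1+6=7  ✓
parity: l₁+l₂+l₃ = 13 is odd  ✗

parity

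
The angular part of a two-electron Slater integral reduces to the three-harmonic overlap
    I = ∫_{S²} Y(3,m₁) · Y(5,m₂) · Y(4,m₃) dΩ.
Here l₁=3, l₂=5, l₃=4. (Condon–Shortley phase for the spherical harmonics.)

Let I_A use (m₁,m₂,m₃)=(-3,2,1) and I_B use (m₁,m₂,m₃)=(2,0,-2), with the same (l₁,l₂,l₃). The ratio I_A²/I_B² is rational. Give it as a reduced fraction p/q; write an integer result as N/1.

Shared (l₁,l₂,l₃)=(3,5,4): N and (l;000)² cancel in I_A²/I_B².
A: Δ = 4!·2!·6!/13! = 1/180180; Racah Σ t=4..4: t=4:+1/1728 = 1/1728; ⇒ 3j(3 5 4; -3 2 1)² = 25/858, sgn -1
B: Δ = 4!·2!·6!/13! = 1/180180; Racah Σ t=0..1: t=0:+1/2880 t=1:−1/576 = -1/720; ⇒ 3j(3 5 4; 2 0 -2)² = 80/3003, sgn -1
I_A²/I_B² = (25/858)/(80/3003) = 35/32

35/32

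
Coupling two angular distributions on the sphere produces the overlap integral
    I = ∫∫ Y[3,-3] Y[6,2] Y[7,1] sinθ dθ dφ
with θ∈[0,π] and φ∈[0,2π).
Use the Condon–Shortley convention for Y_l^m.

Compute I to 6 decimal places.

0.147021

Checks pass: Σm=0; 16 even; l₃=7∈[3,9].
(2·3+1)(2·6+1)(2·7+1) = 1365
Δ: 2! 4! 10! / 17! → 1/2042040
sum: t=0:+1/207360 t=1:−1/57600 t=2:+1/207360 = -1/129600
3j²(3 6 7; 0 0 0) = Δ·Π!·Σ² = 168/12155  (sign +1)
sum: t=2:+1/829440 = 1/829440
3j²(3 6 7; -3 2 1) = Δ·Π!·Σ² = 35/2431  (sign +1)
combine: 4πI² = 1365·168/12155·35/2431 = 123480/454597
take √, sign +1: I = 0.14702124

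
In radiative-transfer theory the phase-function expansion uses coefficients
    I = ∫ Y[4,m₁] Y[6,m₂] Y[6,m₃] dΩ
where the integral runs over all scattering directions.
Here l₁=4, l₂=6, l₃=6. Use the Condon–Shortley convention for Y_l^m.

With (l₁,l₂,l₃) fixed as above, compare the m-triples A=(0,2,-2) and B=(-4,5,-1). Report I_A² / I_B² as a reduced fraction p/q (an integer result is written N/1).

Same 4,6,6: normalisation and zero-m 3j drop out of the ratio.
A: Δ: 4! 4! 8! / 17! → 1/15315300; sum: t=0:+1/23224320 t=1:−1/181440 t=2:+1/23040 t=3:−1/25920 t=4:+1/331776 = 11/4644864; 3j²(4 6 6; 0 2 -2) = Δ·Π!·Σ² = 11/55692  (sign +1)
B: Δ: 4! 4! 8! / 17! → 1/15315300; sum: t=4:+1/2903040 = 1/2903040; 3j²(4 6 6; -4 5 -1) = Δ·Π!·Σ² = 5/663  (sign -1)
I_A²/I_B² = (11/55692)/(5/663) = 11/420

11/420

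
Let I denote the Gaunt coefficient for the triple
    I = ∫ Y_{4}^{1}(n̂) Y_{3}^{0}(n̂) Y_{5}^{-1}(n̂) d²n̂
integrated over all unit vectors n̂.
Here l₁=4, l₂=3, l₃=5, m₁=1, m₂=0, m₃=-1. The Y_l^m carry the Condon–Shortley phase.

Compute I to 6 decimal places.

m-sum 0 ✓  L=12 even ✓  1≤5≤7 ✓
Π(2lᵢ+1) = 9×7×11 = 693
triangle coeff Δ(4,3,5) = 1/180180
Σ_t [0,2]: t=0:+1/576 t=1:−1/144 t=2:+1/576 = -1/288
(3j)²=20/1001 [(4 3 5; 0 0 0)], sign=+1
Σ_t [0,2]: t=0:+1/432 t=1:−1/192 t=2:+1/1440 = -19/8640
(3j)²=361/30030 [(4 3 5; 1 0 -1)], sign=-1
⇒ 4πI² = 2166/13013
I = (-1)√(2166/13013/(4π)) = -0.11508947

-0.115089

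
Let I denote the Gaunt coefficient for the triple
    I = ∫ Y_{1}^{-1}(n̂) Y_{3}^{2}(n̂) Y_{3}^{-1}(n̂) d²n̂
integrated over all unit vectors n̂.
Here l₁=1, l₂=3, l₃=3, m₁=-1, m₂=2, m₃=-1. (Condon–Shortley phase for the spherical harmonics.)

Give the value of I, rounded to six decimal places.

0.000000

L=7 odd ⇒ parity kills the (l;000) factor ⇒ I = 0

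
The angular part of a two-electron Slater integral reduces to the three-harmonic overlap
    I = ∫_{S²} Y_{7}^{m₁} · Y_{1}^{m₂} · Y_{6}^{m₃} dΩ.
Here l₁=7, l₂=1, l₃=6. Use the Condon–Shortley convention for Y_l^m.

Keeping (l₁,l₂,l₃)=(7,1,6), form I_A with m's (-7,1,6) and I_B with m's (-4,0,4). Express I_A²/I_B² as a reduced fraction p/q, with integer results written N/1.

91/33

Same 7,1,6: normalisation and zero-m 3j drop out of the ratio.
A: Δ: 2! 12! 0! / 15! → 1/1365; sum: t=2:+1/958003200 = 1/958003200; 3j²(7 1 6; -7 1 6) = Δ·Π!·Σ² = 1/15  (sign +1)
B: Δ: 2! 12! 0! / 15! → 1/1365; sum: t=1:−1/7257600 = -1/7257600; 3j²(7 1 6; -4 0 4) = Δ·Π!·Σ² = 11/455  (sign -1)
I_A²/I_B² = (1/15)/(11/455) = 91/33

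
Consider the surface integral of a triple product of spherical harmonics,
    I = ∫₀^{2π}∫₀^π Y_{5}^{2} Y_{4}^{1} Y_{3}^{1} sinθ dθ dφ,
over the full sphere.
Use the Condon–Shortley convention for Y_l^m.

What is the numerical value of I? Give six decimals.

0.000000

Σmᵢ = 4 ≠ 0, so the φ-integral vanishes; I = 0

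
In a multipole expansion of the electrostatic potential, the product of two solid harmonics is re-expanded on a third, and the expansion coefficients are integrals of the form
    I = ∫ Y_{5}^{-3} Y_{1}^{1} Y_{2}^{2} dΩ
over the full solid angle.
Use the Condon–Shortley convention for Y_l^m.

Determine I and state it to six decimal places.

l₃=2 ∉ [4,6] — triangle fails ⇒ I = 0

0.000000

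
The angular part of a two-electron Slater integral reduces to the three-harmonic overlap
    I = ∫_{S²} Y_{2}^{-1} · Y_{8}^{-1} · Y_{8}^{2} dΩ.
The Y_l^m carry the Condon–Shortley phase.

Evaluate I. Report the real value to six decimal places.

0.068038

Checks pass: Σm=0; 18 even; l₃=8∈[6,10].
(2·2+1)(2·8+1)(2·8+1) = 1445
Δ: 2! 2! 14! / 19! → 1/348840
sum: t=0:+1/116121600 t=1:−1/25401600 t=2:+1/116121600 = -1/45158400
3j²(2 8 8; 0 0 0) = Δ·Π!·Σ² = 24/1615  (sign -1)
sum: t=1:−1/58060800 t=2:+1/87091200 = -1/174182400
3j²(2 8 8; -1 -1 2) = Δ·Π!·Σ² = 7/2584  (sign -1)
combine: 4πI² = 1445·24/1615·7/2584 = 21/361
take √, sign +1: I = 0.06803793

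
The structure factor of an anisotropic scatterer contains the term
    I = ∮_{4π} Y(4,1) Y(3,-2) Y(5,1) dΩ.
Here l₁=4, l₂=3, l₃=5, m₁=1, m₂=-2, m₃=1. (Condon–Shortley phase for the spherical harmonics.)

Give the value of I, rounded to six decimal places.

0.138239

Rules hold: Σm=0, L=12 even, 1≤5≤7.
N = 9·7·11 = 693
Δ = 2!·6!·4!/13! = 1/180180
Racah Σ t=0..2: t=0:+1/576 t=1:−1/144 t=2:+1/576 = -1/288
⇒ 3j(4 3 5; 0 0 0)² = 20/1001, sgn +1
Racah Σ t=0..1: t=0:+1/432 t=1:−1/1152 = 5/3456
⇒ 3j(4 3 5; 1 -2 1)² = 625/36036, sgn +1
4πI² = N·(3j₀)²·(3jₘ)² = 3125/13013
I = +1·√(0.240144/4π) = 0.13823925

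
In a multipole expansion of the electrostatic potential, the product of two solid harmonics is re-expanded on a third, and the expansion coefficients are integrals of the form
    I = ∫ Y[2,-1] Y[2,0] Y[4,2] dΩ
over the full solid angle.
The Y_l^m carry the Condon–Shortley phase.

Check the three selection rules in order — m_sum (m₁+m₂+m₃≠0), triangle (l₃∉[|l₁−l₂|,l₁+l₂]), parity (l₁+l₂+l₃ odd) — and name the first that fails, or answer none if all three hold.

m_sum

azimuthal sum: -1 + 0 + 2 = 1  ✗
0 ≤ 4 ≤ 4 (triangle on l)
L = 2 + 2 + 4 = 8 (even)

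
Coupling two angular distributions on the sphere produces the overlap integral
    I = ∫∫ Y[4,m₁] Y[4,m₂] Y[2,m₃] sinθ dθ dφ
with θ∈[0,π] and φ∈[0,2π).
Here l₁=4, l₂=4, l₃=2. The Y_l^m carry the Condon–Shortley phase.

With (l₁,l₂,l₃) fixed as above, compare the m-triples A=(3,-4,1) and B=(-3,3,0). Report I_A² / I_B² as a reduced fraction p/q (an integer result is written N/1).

Shared (l₁,l₂,l₃)=(4,4,2): N and (l;000)² cancel in I_A²/I_B².
A: Δ = 6!·2!·2!/11! = 1/13860; Racah Σ t=0..0: t=0:+1/1440 = 1/1440; ⇒ 3j(4 4 2; 3 -4 1)² = 7/165, sgn -1
B: Δ = 6!·2!·2!/11! = 1/13860; Racah Σ t=5..6: t=5:−1/480 t=6:+1/720 = -1/1440; ⇒ 3j(4 4 2; -3 3 0)² = 7/1980, sgn -1
I_A²/I_B² = (7/165)/(7/1980) = 12/1

12/1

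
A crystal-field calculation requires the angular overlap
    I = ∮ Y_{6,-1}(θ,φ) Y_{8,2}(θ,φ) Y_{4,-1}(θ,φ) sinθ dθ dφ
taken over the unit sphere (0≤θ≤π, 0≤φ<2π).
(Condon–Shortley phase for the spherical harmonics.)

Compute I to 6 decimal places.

0.132771

m-sum 0 ✓  L=18 even ✓  2≤4≤14 ✓
Π(2lᵢ+1) = 13×17×9 = 1989
triangle coeff Δ(6,8,4) = 1/23279256
Σ_t [4,6]: t=4:+1/1658880 t=5:−1/518400 t=6:+1/1658880 = -1/1382400
(3j)²=504/46189 [(6 8 4; 0 0 0)], sign=-1
Σ_t [5,7]: t=5:−1/3456000 t=6:+1/829440 t=7:−1/2177280 = 199/435456000
(3j)²=39601/3879876 [(6 8 4; -1 2 -1)], sign=-1
⇒ 4πI² = 2138454/9653501
I = (+1)√(2138454/9653501/(4π)) = 0.13277081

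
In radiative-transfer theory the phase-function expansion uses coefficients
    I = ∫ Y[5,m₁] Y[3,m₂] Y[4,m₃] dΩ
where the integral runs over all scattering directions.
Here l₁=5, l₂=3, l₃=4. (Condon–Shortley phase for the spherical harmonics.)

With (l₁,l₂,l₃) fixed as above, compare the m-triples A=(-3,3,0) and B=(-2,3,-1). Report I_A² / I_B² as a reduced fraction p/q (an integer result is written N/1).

6/5

Same 5,3,4: normalisation and zero-m 3j drop out of the ratio.
A: Δ: 4! 6! 2! / 13! → 1/180180; sum: t=4:+1/2304 = 1/2304; 3j²(5 3 4; -3 3 0) = Δ·Π!·Σ² = 5/143  (sign +1)
B: Δ: 4! 6! 2! / 13! → 1/180180; sum: t=4:+1/1728 = 1/1728; 3j²(5 3 4; -2 3 -1) = Δ·Π!·Σ² = 25/858  (sign -1)
I_A²/I_B² = (5/143)/(25/858) = 6/5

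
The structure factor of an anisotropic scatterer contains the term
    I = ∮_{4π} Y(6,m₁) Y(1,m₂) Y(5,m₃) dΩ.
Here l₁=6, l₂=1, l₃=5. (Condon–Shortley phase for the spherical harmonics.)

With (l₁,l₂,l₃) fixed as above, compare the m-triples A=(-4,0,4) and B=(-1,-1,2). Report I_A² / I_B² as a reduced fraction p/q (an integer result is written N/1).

2/1

l's match ⇒ only the (l;m) 3-j factors differ between A and B.
A: triangle coeff Δ(6,1,5) = 1/858; Σ_t [1,1]: t=1:−1/362880 = -1/362880; (3j)²=10/429 [(6 1 5; -4 0 4)], sign=+1
B: triangle coeff Δ(6,1,5) = 1/858; Σ_t [0,0]: t=0:+1/60480 = 1/60480; (3j)²=5/429 [(6 1 5; -1 -1 2)], sign=-1
I_A²/I_B² = (10/429)/(5/429) = 2/1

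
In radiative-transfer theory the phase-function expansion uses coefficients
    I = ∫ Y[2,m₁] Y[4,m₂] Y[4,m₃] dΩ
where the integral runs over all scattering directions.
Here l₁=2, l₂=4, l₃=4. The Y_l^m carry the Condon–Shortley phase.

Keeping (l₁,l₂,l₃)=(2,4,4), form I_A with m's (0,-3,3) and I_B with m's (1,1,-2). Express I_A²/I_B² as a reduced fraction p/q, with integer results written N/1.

l's match ⇒ only the (l;m) 3-j factors differ between A and B.
A: triangle coeff Δ(2,4,4) = 1/13860; Σ_t [0,1]: t=0:+1/480 t=1:−1/720 = 1/1440; (3j)²=7/1980 [(2 4 4; 0 -3 3)], sign=-1
B: triangle coeff Δ(2,4,4) = 1/13860; Σ_t [0,1]: t=0:+1/240 t=1:−1/96 = -1/160; (3j)²=27/1540 [(2 4 4; 1 1 -2)], sign=-1
I_A²/I_B² = (7/1980)/(27/1540) = 49/243

49/243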